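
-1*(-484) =484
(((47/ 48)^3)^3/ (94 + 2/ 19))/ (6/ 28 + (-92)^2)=148844352922668011/ 143292460660658880380928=0.00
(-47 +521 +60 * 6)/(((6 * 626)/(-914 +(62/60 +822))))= -379331/18780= -20.20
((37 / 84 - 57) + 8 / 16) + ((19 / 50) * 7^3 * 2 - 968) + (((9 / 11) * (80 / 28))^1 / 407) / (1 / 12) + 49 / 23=-23513844841 / 30891300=-761.18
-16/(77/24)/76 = -96/1463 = -0.07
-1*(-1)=1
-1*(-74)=74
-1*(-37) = 37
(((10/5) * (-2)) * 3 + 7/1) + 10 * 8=75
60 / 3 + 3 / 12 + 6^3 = 236.25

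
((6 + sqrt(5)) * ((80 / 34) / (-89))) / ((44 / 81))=-4860 / 16643 - 810 * sqrt(5) / 16643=-0.40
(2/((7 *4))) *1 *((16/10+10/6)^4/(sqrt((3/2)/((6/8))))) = 5.75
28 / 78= 0.36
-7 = -7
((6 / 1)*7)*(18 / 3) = 252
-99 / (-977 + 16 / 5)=55 / 541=0.10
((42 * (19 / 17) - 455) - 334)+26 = -716.06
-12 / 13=-0.92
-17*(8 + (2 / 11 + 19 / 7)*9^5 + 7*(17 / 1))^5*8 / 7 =-54042816980902001727581230597634913536 / 18947489099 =-2852241618851452108576892000.00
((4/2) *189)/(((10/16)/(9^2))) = 244944/5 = 48988.80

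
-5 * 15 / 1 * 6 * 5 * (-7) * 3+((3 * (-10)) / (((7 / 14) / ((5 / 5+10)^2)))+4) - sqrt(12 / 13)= 39994 - 2 * sqrt(39) / 13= 39993.04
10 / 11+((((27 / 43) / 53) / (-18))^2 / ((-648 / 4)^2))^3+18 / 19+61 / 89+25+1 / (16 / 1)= 114162203507443149846412257160221354409 / 4135659517503469416967692925576679424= 27.60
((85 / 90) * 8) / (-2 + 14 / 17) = -289 / 45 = -6.42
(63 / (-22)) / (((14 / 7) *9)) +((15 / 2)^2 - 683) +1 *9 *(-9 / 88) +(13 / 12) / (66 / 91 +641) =-9679101533 / 15416808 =-627.83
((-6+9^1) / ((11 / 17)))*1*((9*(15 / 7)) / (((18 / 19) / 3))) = 283.15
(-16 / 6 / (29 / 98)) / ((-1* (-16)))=-49 / 87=-0.56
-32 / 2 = -16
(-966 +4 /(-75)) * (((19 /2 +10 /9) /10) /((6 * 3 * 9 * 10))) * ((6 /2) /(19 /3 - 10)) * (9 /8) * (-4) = -6919357 /2970000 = -2.33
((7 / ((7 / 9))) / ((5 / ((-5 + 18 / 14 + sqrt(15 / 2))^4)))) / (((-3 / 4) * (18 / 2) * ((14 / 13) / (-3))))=108295837 / 168070 - 1410812 * sqrt(30) / 12005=0.67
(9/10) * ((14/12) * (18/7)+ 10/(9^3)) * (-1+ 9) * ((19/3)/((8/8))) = 166972/1215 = 137.43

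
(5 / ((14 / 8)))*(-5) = -14.29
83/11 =7.55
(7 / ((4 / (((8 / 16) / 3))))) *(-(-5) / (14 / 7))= 35 / 48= 0.73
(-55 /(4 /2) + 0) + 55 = 27.50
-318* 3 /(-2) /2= 477 /2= 238.50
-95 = -95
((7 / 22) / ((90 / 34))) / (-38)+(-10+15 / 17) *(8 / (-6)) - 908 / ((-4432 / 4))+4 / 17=2339917769 / 177152580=13.21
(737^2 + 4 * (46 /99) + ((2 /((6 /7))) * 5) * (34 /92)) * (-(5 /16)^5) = -7730061640625 /4775215104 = -1618.79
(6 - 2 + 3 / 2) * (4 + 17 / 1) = 231 / 2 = 115.50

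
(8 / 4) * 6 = 12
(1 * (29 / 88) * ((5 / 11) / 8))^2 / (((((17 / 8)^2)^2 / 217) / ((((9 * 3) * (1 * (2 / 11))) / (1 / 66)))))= 1478225700 / 1222830961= 1.21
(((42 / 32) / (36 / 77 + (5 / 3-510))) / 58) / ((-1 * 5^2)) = 4851 / 2721754400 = 0.00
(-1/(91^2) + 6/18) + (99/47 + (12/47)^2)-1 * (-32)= 1893559957/54878187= 34.50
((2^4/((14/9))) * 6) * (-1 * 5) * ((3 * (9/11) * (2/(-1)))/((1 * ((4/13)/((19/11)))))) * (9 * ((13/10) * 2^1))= 168538968/847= 198983.43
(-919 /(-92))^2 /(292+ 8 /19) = 16046659 /47025984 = 0.34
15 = 15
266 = 266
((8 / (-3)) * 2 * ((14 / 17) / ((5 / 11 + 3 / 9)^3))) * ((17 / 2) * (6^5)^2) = -10140540512256 / 2197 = -4615630638.26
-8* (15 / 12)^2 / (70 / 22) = -55 / 14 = -3.93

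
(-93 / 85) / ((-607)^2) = -93 / 31318165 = -0.00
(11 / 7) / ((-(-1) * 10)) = 11 / 70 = 0.16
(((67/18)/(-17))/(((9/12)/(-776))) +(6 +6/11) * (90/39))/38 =7930576/1247103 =6.36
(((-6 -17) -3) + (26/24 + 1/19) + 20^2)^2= 7315551961/51984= 140726.99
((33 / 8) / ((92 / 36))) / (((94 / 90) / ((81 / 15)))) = 72171 / 8648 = 8.35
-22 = -22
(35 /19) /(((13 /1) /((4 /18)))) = 0.03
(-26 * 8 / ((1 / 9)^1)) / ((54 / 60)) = -2080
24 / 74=12 / 37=0.32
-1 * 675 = -675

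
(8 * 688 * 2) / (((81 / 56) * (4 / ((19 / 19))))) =154112 / 81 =1902.62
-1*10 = -10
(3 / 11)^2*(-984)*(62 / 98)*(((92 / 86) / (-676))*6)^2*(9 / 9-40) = 3921197688 / 24085098037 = 0.16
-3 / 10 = -0.30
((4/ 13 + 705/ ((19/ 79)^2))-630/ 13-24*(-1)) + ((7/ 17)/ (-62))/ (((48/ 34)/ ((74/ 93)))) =3949852542425/ 324718056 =12163.94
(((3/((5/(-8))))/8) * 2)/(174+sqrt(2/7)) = -3654/529825+3 * sqrt(14)/529825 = -0.01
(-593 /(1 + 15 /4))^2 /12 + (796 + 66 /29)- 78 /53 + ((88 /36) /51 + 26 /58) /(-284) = 151572405705047 /72328939092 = 2095.60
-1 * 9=-9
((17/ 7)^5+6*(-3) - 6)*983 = 999208687/ 16807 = 59451.94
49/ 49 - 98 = -97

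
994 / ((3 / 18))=5964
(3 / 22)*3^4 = 243 / 22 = 11.05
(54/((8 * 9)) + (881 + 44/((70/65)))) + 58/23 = 595783/644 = 925.13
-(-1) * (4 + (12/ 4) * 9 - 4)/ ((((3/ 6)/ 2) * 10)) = 54/ 5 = 10.80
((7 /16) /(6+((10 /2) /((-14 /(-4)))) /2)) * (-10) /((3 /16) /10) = -4900 /141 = -34.75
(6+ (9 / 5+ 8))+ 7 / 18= 1457 / 90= 16.19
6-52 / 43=206 / 43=4.79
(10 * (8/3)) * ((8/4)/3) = 160/9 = 17.78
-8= -8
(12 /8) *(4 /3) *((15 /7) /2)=15 /7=2.14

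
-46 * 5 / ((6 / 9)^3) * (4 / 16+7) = -90045 / 16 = -5627.81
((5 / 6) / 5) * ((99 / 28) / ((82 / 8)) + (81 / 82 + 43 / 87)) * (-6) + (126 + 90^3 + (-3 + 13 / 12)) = 72821814473 / 99876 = 729122.26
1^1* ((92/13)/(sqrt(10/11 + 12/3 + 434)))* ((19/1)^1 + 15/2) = 1219* sqrt(13277)/15691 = 8.95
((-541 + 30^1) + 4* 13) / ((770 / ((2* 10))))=-918 / 77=-11.92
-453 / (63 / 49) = -1057 / 3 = -352.33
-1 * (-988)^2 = -976144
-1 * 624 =-624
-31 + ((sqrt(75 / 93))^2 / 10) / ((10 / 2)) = -1921 / 62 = -30.98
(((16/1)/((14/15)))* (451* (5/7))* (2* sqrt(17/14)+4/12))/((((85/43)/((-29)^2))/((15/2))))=4892853900/833+14678561700* sqrt(238)/5831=44709277.66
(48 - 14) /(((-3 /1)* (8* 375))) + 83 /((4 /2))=186733 /4500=41.50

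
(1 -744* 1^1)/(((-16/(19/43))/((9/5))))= 127053/3440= 36.93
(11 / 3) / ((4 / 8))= 22 / 3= 7.33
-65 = -65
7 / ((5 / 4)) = 28 / 5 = 5.60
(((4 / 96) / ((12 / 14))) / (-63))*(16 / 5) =-1 / 405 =-0.00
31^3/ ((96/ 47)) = 1400177/ 96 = 14585.18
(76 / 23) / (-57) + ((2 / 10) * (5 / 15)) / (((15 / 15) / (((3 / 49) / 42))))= -13697 / 236670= -0.06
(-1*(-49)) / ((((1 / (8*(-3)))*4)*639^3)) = -98 / 86972373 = -0.00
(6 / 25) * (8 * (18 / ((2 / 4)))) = 1728 / 25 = 69.12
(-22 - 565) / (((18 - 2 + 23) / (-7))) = 4109 / 39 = 105.36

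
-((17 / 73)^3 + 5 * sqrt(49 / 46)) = -35 * sqrt(46) / 46 - 4913 / 389017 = -5.17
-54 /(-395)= 54 /395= 0.14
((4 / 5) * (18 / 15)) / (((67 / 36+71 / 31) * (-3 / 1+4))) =26784 / 115825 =0.23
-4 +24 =20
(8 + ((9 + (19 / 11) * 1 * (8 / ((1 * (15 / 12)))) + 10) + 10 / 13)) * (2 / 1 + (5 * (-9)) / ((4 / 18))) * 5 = -11131359 / 286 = -38920.84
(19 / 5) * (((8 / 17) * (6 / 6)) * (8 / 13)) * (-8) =-9728 / 1105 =-8.80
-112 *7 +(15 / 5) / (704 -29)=-176399 / 225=-784.00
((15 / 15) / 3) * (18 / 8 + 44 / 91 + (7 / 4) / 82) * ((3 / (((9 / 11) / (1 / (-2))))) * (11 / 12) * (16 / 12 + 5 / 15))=-16582445 / 6447168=-2.57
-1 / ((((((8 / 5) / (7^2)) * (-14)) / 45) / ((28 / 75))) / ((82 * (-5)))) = -30135 / 2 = -15067.50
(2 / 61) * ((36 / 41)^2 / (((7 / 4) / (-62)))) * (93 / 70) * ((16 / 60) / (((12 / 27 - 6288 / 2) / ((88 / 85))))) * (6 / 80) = 269018496 / 34326817424375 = 0.00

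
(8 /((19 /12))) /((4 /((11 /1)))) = 264 /19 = 13.89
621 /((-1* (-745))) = 621 /745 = 0.83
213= 213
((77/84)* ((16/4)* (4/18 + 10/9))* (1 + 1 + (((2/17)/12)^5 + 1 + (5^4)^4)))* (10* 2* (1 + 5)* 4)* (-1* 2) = -741265187709886366602680/1035075753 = -716145833347413.33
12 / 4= 3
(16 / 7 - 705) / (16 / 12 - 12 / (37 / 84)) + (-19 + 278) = 5760197 / 20132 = 286.12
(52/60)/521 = 13/7815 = 0.00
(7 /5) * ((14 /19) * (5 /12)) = 49 /114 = 0.43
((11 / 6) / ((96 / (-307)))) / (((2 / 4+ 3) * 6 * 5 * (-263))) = 3377 / 15906240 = 0.00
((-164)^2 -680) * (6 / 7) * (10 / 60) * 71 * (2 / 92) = 930668 / 161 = 5780.55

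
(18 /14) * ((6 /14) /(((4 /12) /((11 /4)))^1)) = 891 /196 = 4.55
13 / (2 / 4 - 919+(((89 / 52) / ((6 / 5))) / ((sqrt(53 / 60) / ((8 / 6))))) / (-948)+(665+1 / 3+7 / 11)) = -86334670441675656 / 1677086191315402519+25879845420* sqrt(795) / 1677086191315402519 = -0.05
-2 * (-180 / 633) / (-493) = -120 / 104023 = -0.00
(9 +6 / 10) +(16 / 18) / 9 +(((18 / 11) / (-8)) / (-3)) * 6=90061 / 8910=10.11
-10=-10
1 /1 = 1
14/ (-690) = -7/ 345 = -0.02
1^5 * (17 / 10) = 17 / 10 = 1.70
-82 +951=869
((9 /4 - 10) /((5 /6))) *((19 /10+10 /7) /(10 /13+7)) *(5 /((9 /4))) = -8.85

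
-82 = -82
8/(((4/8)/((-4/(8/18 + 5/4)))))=-37.77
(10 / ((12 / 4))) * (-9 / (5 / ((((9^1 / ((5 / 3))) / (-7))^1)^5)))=86093442 / 52521875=1.64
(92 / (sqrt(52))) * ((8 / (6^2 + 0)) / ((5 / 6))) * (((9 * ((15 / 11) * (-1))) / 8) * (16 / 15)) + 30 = 30- 1104 * sqrt(13) / 715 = 24.43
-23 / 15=-1.53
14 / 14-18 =-17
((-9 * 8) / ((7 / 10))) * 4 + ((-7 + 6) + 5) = -2852 / 7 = -407.43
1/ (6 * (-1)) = -1/ 6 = -0.17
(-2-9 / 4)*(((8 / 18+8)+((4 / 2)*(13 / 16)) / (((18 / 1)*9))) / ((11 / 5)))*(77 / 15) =-1303883 / 15552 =-83.84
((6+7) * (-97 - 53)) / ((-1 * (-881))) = -1950 / 881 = -2.21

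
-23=-23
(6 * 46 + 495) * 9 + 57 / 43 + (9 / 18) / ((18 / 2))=5371855 / 774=6940.38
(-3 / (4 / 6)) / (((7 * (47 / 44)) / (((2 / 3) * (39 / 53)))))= -5148 / 17437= -0.30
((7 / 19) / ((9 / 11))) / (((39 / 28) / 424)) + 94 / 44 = 20424611 / 146718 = 139.21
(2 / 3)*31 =62 / 3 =20.67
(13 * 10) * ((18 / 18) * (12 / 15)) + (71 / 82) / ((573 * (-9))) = 43978825 / 422874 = 104.00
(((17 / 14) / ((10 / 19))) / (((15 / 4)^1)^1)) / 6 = 0.10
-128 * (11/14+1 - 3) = 1088/7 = 155.43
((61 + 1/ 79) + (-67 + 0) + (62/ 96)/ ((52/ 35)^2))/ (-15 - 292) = 58391591/ 3147845376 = 0.02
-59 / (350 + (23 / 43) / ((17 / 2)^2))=-733193 / 4349542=-0.17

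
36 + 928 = 964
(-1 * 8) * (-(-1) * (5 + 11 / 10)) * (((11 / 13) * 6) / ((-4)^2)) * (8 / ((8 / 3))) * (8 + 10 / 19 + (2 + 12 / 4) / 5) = -1093059 / 2470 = -442.53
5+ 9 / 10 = 59 / 10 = 5.90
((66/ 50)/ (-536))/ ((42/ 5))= -0.00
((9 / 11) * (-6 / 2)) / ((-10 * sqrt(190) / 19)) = 27 * sqrt(190) / 1100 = 0.34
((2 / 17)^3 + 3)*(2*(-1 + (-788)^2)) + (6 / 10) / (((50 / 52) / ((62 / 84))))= 16024833216689 / 4298875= 3727680.66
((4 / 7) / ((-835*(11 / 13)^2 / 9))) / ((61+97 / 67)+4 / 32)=-3261024 / 23720290055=-0.00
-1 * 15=-15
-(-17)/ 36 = 17/ 36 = 0.47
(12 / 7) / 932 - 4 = -6521 / 1631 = -4.00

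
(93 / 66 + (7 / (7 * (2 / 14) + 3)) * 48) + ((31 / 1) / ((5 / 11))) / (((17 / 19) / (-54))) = -7537337 / 1870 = -4030.66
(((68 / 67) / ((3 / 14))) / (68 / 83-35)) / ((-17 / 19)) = 88312 / 570237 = 0.15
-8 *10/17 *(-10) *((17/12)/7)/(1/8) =1600/21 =76.19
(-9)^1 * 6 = -54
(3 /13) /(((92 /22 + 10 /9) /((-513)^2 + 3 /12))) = 312645069 /27248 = 11474.06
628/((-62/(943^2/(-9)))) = 279224186/279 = 1000803.53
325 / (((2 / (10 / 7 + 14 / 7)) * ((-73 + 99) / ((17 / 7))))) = 52.04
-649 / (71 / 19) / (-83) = 12331 / 5893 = 2.09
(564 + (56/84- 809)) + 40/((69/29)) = -5233/23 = -227.52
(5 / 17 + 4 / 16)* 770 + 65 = 16455 / 34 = 483.97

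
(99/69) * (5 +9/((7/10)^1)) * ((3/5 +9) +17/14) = 624525/2254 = 277.07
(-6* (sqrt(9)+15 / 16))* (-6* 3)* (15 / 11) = 25515 / 44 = 579.89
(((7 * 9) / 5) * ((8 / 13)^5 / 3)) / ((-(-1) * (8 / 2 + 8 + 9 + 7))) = 24576 / 1856465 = 0.01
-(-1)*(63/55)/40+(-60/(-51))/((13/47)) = 2081923/486200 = 4.28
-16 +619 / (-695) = -11739 / 695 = -16.89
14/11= 1.27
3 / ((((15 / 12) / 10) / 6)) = 144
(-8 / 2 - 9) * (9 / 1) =-117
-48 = -48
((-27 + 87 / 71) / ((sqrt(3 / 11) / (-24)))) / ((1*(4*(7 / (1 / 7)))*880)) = 183*sqrt(33) / 153076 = 0.01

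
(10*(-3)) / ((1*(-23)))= 30 / 23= 1.30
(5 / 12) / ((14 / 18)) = 15 / 28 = 0.54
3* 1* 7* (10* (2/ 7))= 60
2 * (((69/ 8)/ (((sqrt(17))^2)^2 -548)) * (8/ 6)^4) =-1472/ 6993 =-0.21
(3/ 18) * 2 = 1/ 3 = 0.33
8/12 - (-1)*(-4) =-10/3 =-3.33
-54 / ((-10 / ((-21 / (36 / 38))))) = -1197 / 10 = -119.70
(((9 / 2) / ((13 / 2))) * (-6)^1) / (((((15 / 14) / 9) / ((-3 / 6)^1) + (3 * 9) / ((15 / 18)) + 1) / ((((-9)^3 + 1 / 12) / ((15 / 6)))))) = 1653183 / 45266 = 36.52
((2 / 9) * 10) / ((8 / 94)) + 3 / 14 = 3317 / 126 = 26.33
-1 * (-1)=1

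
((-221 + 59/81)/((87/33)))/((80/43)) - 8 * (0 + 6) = -8729713/93960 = -92.91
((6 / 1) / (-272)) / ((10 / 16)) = -3 / 85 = -0.04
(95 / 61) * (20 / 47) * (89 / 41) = 169100 / 117547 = 1.44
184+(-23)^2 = 713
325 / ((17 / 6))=1950 / 17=114.71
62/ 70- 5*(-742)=129881/ 35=3710.89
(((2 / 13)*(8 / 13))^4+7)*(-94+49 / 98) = -654.51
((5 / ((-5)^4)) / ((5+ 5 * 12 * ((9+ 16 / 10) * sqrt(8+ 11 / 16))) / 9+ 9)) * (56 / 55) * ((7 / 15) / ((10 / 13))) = -657384 / 602707703125+ 1215396 * sqrt(139) / 602707703125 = 0.00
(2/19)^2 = 4/361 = 0.01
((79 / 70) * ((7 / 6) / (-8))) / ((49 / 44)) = -869 / 5880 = -0.15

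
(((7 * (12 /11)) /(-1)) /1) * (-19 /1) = 1596 /11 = 145.09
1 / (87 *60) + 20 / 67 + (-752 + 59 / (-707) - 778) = -378264031891 / 247266180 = -1529.78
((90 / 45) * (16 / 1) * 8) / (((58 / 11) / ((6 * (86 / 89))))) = 726528 / 2581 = 281.49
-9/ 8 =-1.12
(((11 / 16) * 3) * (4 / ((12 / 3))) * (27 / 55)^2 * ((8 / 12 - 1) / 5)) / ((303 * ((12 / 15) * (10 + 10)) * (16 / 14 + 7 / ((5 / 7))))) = -1701 / 2723283200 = -0.00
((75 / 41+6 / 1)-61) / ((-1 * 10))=218 / 41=5.32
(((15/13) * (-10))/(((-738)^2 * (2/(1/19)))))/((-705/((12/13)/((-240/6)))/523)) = -523/54797359032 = -0.00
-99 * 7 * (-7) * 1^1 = 4851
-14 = -14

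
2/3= 0.67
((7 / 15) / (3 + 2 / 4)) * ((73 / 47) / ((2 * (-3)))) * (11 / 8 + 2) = -219 / 1880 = -0.12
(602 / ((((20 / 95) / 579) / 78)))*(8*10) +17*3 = 10331259171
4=4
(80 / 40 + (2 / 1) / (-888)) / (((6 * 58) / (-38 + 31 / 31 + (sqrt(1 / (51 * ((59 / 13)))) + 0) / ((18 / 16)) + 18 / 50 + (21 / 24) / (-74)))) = -481150489 / 2286777600 + 887 * sqrt(39117) / 523042434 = -0.21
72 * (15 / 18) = 60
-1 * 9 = -9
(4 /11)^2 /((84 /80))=320 /2541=0.13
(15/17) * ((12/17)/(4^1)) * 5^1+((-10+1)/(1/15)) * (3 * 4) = -467955/289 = -1619.22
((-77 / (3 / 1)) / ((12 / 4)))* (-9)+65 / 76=5917 / 76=77.86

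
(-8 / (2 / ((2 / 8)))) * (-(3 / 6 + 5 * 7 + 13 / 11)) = 807 / 22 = 36.68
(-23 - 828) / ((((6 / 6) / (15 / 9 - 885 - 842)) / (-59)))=-259881784 / 3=-86627261.33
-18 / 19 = -0.95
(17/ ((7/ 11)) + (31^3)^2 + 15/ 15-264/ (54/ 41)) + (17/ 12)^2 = 99400393151/ 112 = 887503510.28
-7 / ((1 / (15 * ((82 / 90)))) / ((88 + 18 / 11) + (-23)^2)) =-1953035 / 33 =-59182.88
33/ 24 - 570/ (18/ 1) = -727/ 24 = -30.29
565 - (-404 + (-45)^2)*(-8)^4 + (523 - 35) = -6638563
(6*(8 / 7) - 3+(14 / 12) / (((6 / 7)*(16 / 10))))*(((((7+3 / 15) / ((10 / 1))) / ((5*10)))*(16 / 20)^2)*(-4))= -0.17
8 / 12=2 / 3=0.67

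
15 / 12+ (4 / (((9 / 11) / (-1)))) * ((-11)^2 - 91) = -1745 / 12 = -145.42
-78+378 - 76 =224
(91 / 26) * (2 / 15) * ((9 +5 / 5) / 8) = 7 / 12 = 0.58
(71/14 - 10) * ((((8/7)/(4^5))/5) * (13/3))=-0.00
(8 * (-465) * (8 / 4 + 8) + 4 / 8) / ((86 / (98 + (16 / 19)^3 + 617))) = -365171198119 / 1179748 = -309533.22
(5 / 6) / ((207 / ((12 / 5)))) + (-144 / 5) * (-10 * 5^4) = 37260002 / 207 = 180000.01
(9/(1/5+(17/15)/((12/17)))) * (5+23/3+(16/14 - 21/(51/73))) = -81.00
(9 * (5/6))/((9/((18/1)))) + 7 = 22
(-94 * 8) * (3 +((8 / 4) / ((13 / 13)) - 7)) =1504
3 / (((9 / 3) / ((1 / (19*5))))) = 0.01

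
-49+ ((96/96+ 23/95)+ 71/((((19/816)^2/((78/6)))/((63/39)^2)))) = 104241965441/23465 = 4442444.72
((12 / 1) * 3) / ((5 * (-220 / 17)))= -153 / 275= -0.56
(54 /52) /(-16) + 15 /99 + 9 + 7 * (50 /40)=17.84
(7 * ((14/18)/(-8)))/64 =-49/4608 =-0.01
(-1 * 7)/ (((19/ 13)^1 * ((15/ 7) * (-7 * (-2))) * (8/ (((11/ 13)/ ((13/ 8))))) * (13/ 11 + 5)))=-847/ 503880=-0.00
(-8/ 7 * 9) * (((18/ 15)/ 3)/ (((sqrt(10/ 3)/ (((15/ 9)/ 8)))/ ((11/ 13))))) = -33 * sqrt(30)/ 455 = -0.40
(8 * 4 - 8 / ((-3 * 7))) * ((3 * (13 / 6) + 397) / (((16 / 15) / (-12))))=-1028925 / 7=-146989.29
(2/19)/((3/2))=4/57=0.07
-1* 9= -9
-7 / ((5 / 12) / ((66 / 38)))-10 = -3722 / 95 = -39.18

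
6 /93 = 2 /31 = 0.06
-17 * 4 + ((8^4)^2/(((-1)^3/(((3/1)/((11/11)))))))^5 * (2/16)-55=-40375300371966819639453139456015466619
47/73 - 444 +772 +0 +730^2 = 38925691/73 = 533228.64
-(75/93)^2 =-625/961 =-0.65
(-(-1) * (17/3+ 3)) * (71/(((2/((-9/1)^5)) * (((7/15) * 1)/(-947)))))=258068044845/7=36866863549.29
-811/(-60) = 811/60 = 13.52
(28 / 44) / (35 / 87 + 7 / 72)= 2088 / 1639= 1.27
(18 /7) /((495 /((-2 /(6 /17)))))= -34 /1155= -0.03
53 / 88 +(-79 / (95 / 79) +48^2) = 18717267 / 8360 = 2238.91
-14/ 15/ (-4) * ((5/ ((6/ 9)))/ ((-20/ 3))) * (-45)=189/ 16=11.81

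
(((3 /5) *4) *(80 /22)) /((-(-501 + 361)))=24 /385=0.06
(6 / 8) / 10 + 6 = 243 / 40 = 6.08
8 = 8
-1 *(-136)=136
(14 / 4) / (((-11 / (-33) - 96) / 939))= -34.35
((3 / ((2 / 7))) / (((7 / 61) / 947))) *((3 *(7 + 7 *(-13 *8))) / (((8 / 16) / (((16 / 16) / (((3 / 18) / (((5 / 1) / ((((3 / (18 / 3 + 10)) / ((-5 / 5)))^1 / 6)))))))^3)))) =331643345338368000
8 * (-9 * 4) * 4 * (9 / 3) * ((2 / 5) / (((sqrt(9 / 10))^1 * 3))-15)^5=212763032192 / 81-10630686256384 * sqrt(10) / 273375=2503733157.70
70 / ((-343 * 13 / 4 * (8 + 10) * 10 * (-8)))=1 / 22932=0.00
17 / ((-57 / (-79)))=1343 / 57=23.56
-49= -49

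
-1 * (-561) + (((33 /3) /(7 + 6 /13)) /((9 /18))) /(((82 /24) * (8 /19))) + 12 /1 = 2286972 /3977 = 575.05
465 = 465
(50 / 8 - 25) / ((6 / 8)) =-25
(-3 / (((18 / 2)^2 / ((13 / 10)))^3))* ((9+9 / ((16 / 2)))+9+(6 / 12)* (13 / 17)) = -5828641 / 24091992000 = -0.00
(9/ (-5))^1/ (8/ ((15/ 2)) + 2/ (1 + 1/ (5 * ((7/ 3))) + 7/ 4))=-10719/ 10552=-1.02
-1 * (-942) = 942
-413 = -413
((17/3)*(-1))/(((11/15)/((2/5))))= -34/11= -3.09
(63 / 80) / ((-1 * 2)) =-63 / 160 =-0.39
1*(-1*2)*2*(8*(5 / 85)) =-32 / 17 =-1.88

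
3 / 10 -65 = -647 / 10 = -64.70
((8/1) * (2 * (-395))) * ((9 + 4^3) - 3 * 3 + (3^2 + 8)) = -511920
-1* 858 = -858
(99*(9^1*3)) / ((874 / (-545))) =-1456785 / 874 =-1666.80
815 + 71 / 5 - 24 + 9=4071 / 5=814.20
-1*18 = -18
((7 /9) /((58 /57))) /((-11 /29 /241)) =-32053 /66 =-485.65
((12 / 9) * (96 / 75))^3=2097152 / 421875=4.97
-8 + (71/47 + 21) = 14.51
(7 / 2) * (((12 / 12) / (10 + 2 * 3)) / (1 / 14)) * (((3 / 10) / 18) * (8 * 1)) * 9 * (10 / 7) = 21 / 4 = 5.25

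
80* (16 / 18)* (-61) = -39040 / 9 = -4337.78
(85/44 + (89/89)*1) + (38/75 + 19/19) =4.44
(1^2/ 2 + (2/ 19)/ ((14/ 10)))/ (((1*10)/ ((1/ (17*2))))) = 9/ 5320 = 0.00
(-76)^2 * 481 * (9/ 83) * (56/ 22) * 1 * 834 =583900507008/ 913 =639540533.42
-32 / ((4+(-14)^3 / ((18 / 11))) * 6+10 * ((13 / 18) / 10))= 576 / 180659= 0.00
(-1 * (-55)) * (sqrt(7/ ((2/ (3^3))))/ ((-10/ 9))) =-297 * sqrt(42)/ 4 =-481.19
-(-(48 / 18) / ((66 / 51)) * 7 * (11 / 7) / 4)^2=-289 / 9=-32.11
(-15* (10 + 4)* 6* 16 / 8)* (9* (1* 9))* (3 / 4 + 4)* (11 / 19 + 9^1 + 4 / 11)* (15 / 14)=-113614650 / 11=-10328604.55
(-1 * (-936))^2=876096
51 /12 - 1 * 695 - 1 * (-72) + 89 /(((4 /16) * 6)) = -6713 /12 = -559.42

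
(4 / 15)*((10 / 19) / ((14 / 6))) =8 / 133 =0.06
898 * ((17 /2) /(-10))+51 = -712.30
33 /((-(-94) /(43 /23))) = 1419 /2162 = 0.66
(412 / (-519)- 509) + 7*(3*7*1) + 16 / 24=-62648 / 173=-362.13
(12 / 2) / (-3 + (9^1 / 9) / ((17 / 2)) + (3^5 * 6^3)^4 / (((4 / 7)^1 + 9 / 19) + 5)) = 6834 / 1430076978173956263725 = 0.00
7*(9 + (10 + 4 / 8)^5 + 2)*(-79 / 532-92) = -200232139419 / 2432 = -82332294.17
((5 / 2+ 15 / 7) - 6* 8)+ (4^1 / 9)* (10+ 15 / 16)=-9701 / 252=-38.50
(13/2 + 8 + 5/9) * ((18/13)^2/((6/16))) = 13008/169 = 76.97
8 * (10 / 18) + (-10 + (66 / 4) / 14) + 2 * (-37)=-19751 / 252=-78.38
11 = 11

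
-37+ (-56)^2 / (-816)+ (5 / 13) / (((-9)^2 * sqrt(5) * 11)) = -40.84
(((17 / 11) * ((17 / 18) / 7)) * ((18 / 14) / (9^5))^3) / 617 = 289 / 82842391495724568246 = 0.00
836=836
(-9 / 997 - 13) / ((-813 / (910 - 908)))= 25940 / 810561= 0.03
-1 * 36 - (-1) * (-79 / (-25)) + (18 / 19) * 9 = -11549 / 475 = -24.31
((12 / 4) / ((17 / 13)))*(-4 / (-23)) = 0.40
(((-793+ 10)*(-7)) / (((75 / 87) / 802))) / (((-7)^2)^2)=18211014 / 8575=2123.73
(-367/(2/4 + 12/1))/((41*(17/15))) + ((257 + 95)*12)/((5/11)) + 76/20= 32396449/3485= 9295.97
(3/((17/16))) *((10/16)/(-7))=-30/119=-0.25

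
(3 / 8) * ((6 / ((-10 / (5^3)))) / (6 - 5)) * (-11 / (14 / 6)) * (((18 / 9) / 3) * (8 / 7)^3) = 316800 / 2401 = 131.95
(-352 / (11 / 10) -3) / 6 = -323 / 6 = -53.83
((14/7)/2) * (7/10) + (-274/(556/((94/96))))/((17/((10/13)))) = 0.68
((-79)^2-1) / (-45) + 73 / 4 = -1445 / 12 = -120.42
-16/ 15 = -1.07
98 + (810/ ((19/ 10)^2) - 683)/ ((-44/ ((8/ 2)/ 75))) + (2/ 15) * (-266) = 18789553/ 297825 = 63.09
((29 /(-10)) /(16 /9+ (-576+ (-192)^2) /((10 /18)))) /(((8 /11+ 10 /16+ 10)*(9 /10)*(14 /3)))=-1595 /1712940012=-0.00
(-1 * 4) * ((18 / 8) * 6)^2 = -729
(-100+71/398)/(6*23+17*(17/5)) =-198645/389642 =-0.51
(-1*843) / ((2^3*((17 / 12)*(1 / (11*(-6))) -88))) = 83457 / 69713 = 1.20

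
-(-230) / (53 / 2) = 460 / 53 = 8.68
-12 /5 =-2.40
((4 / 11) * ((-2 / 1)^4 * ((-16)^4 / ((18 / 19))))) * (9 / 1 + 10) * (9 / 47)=1464355.65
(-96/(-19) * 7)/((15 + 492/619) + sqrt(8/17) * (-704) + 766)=120845914112 * sqrt(34)/15592735317017 + 1140698924512/15592735317017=0.12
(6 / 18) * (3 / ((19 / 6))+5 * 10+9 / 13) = 12755 / 741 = 17.21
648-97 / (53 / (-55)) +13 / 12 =476837 / 636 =749.74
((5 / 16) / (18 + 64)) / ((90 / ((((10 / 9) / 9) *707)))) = 3535 / 956448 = 0.00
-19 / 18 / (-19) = 0.06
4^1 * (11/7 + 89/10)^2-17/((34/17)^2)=2128331/4900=434.35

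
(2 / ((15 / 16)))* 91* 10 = 5824 / 3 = 1941.33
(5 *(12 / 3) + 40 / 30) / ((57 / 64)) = 4096 / 171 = 23.95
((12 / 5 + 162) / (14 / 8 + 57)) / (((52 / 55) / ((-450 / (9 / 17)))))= -1537140 / 611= -2515.78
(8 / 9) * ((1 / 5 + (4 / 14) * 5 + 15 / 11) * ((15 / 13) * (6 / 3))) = 6144 / 1001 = 6.14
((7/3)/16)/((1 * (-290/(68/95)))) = -119/330600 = -0.00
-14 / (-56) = 1 / 4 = 0.25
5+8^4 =4101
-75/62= -1.21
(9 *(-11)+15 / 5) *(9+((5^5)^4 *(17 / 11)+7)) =-155639648437516896 / 11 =-14149058948865172.36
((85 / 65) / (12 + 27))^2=289 / 257049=0.00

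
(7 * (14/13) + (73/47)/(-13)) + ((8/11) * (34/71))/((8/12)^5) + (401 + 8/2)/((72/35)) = 789994173/3817528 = 206.94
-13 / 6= -2.17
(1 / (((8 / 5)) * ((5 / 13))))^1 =13 / 8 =1.62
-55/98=-0.56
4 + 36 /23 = 128 /23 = 5.57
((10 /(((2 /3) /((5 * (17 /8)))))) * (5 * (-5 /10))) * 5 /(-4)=31875 /64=498.05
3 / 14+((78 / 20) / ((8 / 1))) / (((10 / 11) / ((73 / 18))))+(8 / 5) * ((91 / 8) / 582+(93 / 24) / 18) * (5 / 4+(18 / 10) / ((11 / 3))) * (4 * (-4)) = -868637167 / 107553600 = -8.08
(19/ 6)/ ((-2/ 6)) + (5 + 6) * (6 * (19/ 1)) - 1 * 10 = 2469/ 2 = 1234.50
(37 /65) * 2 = 74 /65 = 1.14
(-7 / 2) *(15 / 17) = -105 / 34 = -3.09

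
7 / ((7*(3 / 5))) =5 / 3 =1.67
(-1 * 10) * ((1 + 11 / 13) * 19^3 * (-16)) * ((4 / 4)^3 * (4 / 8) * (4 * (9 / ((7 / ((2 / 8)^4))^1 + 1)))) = 474094080 / 23309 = 20339.53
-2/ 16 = -1/ 8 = -0.12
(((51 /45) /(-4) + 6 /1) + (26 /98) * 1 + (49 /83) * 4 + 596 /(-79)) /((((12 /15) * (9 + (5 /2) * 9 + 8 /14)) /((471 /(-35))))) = -2418584843 /5770422280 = -0.42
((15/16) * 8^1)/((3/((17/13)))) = 85/26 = 3.27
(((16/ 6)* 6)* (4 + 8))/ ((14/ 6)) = 576/ 7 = 82.29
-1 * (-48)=48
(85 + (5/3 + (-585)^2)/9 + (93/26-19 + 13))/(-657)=-26751649/461214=-58.00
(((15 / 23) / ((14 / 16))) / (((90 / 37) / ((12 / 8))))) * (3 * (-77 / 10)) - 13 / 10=-2741 / 230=-11.92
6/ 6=1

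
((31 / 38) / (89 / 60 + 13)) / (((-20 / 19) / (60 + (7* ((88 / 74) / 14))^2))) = -3842016 / 1189661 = -3.23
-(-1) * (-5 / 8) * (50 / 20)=-25 / 16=-1.56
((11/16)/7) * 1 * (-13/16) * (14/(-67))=143/8576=0.02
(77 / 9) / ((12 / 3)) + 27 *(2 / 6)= 401 / 36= 11.14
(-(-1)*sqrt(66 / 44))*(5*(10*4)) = 100*sqrt(6) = 244.95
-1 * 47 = -47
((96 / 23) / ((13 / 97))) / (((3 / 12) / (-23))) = -37248 / 13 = -2865.23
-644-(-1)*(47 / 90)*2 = -28933 / 45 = -642.96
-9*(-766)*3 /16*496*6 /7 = 3846852 /7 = 549550.29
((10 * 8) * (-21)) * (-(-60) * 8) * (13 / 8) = -1310400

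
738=738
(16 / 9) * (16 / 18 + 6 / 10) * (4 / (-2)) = -2144 / 405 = -5.29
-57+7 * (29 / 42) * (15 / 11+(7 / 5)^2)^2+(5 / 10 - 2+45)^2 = 1713942343 / 907500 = 1888.64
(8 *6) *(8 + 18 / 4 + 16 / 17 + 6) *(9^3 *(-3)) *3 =-104083704 / 17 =-6122570.82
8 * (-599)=-4792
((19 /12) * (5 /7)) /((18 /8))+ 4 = 851 /189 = 4.50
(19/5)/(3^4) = 19/405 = 0.05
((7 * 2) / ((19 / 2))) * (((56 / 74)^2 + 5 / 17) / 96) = 141211 / 10612488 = 0.01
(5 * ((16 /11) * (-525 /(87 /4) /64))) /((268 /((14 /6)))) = -6125 /256476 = -0.02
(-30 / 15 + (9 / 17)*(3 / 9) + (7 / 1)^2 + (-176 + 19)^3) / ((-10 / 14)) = 460511653 / 85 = 5417784.15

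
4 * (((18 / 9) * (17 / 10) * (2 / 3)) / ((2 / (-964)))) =-65552 / 15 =-4370.13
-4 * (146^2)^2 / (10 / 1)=-908743712 / 5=-181748742.40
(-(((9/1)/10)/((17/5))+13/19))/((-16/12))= 1839/2584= 0.71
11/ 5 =2.20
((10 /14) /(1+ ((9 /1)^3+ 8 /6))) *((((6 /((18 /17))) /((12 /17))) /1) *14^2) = 10115 /6582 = 1.54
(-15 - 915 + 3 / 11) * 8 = -81816 / 11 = -7437.82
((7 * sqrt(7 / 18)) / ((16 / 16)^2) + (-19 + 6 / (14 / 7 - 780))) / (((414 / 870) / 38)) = -40740940 / 26841 + 19285 * sqrt(14) / 207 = -1169.27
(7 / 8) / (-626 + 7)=-7 / 4952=-0.00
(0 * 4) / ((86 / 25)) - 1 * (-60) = 60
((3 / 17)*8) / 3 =8 / 17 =0.47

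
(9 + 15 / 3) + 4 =18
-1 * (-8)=8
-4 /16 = -1 /4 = -0.25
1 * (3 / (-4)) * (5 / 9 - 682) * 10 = 30665 / 6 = 5110.83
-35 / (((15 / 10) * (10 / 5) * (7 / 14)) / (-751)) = 52570 / 3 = 17523.33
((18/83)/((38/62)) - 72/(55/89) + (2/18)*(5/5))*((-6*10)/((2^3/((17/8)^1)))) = 1539958583/832656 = 1849.45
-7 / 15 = -0.47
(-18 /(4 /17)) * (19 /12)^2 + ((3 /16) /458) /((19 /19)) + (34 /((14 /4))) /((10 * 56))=-172142253 /897680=-191.76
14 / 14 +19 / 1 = 20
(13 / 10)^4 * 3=8.57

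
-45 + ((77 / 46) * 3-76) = -5335 / 46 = -115.98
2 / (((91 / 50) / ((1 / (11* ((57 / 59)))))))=5900 / 57057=0.10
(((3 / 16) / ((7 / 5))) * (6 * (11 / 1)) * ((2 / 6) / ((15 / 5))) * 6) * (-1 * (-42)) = 495 / 2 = 247.50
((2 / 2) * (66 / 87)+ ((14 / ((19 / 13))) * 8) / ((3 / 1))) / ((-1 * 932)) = -21739 / 770298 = -0.03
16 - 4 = 12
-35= -35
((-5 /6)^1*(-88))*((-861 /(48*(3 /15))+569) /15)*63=147628.25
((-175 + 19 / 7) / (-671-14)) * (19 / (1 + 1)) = 11457 / 4795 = 2.39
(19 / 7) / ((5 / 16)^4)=1245184 / 4375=284.61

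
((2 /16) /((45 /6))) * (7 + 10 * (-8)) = -73 /60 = -1.22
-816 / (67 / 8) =-6528 / 67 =-97.43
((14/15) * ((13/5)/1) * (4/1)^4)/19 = 46592/1425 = 32.70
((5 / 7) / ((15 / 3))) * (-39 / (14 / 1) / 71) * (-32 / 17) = 624 / 59143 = 0.01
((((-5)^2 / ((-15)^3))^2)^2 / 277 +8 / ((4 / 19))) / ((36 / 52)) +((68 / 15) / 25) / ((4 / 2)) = 45525903893833 / 828051508125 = 54.98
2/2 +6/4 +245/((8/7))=1735/8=216.88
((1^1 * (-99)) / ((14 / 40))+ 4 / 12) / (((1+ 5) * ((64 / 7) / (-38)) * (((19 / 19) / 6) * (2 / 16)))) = 112727 / 12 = 9393.92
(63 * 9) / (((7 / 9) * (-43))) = -729 / 43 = -16.95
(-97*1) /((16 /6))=-291 /8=-36.38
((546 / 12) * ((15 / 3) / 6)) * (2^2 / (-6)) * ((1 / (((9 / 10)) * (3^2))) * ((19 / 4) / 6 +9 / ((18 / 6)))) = -207025 / 17496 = -11.83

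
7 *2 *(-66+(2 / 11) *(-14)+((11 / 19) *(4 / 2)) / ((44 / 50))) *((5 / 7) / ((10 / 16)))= -224816 / 209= -1075.67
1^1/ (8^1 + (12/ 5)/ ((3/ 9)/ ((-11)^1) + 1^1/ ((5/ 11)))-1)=179/ 1451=0.12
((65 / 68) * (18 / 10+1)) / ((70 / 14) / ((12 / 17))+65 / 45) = 1638 / 5219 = 0.31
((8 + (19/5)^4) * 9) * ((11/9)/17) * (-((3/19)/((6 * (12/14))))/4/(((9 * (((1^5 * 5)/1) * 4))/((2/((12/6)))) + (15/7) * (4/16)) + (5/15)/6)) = -218814057/36748517500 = -0.01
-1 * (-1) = 1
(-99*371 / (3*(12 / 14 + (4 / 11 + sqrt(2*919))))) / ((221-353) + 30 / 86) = -635072977 / 10273456371 + 1040438707*sqrt(1838) / 20546912742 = 2.11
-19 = -19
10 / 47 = 0.21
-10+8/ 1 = -2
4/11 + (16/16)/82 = 339/902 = 0.38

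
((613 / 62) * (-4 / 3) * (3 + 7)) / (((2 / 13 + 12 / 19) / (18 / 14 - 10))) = 92360710 / 63147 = 1462.63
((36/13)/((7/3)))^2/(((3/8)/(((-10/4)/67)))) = -77760/554827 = -0.14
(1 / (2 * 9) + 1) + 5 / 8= 121 / 72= 1.68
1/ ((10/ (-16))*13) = -8/ 65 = -0.12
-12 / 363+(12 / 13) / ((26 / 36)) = 25460 / 20449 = 1.25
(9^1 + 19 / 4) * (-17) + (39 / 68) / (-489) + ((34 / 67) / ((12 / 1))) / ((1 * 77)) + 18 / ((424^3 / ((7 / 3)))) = -382070634611042789 / 1634522421928704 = -233.75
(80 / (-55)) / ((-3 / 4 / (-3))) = -64 / 11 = -5.82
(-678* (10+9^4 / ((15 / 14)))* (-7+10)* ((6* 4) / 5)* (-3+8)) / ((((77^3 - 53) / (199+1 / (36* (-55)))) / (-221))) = 6858366031439 / 237750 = 28846965.43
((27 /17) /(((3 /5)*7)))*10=3.78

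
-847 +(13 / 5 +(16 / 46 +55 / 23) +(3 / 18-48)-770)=-1145051 / 690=-1659.49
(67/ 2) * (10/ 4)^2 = 1675/ 8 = 209.38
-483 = -483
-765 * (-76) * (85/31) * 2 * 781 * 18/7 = 138946460400/217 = 640306269.12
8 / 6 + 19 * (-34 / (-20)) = 1009 / 30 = 33.63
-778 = -778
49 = 49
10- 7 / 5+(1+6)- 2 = 68 / 5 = 13.60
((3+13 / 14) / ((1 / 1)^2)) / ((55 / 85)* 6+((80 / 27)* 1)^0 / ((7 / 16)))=0.64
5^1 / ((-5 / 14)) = -14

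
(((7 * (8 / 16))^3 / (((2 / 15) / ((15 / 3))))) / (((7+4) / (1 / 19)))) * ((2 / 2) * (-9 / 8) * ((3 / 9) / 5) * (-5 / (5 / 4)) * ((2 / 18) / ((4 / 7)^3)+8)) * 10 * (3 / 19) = 127364475 / 4066304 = 31.32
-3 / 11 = -0.27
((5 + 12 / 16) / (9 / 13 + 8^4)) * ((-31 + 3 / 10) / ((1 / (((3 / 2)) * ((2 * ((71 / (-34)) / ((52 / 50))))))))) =7519965 / 28971808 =0.26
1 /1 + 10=11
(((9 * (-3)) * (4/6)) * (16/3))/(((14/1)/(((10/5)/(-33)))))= 32/77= 0.42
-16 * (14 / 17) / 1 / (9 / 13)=-2912 / 153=-19.03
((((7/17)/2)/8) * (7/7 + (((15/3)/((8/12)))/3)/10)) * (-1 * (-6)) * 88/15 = 77/68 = 1.13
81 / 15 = 5.40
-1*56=-56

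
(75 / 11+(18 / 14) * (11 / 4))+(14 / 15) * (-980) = -904.31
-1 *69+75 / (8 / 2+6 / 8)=-1011 / 19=-53.21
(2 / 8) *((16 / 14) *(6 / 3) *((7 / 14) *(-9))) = -18 / 7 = -2.57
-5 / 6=-0.83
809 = 809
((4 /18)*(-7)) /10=-7 /45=-0.16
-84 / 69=-28 / 23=-1.22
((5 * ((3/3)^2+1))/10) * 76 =76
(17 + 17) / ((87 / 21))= 238 / 29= 8.21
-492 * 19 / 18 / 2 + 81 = -536 / 3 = -178.67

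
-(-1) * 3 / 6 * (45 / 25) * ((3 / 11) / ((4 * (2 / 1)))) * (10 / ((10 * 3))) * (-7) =-63 / 880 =-0.07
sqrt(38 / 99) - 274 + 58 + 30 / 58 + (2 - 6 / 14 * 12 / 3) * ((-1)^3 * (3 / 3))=-43801 / 203 + sqrt(418) / 33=-215.15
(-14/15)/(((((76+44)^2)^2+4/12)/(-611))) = 8554/3110400005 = 0.00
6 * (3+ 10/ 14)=156/ 7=22.29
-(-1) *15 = 15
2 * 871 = 1742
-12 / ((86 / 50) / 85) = -25500 / 43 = -593.02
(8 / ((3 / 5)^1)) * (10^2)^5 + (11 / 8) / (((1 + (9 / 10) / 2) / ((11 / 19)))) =440800000001815 / 3306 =133333333333.88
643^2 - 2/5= 2067243/5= 413448.60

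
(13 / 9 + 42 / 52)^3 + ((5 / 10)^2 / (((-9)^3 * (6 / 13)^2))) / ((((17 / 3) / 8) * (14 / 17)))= 3072884257 / 269070984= 11.42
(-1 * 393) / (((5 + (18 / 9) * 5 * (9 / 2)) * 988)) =-393 / 49400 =-0.01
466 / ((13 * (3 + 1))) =233 / 26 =8.96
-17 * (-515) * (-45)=-393975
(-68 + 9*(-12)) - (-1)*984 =808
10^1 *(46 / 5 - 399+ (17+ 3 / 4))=-7441 / 2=-3720.50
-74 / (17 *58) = -0.08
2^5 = 32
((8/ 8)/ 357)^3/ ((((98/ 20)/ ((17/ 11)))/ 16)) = 160/ 1442595231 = 0.00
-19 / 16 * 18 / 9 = -19 / 8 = -2.38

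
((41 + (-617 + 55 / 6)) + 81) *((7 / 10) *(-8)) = 8162 / 3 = 2720.67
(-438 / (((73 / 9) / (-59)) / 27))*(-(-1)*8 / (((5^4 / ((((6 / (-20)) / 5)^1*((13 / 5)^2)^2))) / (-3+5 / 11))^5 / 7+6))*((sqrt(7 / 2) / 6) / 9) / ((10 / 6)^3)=2991238689240864166527575754447920256*sqrt(14) / 1788025296428917041654010279736456308852375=0.00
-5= -5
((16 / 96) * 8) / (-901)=-4 / 2703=-0.00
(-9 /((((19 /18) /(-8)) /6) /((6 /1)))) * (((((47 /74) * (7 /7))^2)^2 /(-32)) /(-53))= 3557287449 /15098241016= 0.24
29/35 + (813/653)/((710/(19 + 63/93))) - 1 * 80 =-3980892308/50303855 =-79.14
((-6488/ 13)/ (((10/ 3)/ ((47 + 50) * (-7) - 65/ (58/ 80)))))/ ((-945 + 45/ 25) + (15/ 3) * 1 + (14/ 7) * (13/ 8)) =-289248016/ 2349841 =-123.09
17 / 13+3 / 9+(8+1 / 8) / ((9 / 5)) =5761 / 936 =6.15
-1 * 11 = -11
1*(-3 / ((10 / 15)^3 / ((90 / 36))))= -405 / 16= -25.31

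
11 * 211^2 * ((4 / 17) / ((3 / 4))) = 7835696 / 51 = 153641.10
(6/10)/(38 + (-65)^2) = 1/7105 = 0.00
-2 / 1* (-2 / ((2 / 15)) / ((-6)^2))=5 / 6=0.83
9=9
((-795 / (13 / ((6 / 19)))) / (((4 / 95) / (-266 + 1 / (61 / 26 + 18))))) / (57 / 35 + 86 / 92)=58719654000 / 1233973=47585.85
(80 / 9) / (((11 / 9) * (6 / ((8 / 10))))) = 0.97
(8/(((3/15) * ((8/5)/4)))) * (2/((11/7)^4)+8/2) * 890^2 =5019220860000/14641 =342819538.28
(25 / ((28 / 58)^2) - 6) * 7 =708.89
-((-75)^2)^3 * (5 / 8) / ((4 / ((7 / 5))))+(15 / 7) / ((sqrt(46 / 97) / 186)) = -1245849609375 / 32+1395 * sqrt(4462) / 161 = -38932799714.19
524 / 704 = 0.74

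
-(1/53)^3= -1/148877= -0.00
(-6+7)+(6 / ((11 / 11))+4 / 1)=11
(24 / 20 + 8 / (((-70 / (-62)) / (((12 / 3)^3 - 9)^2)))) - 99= 746777 / 35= 21336.49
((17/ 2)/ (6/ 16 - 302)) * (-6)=408/ 2413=0.17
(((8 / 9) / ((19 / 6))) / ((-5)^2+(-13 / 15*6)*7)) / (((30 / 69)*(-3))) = 184 / 9747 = 0.02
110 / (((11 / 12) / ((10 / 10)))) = 120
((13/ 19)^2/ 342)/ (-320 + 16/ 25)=-4225/ 985720608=-0.00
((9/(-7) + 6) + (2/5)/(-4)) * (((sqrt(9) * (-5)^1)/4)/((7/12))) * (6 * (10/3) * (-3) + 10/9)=85595/49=1746.84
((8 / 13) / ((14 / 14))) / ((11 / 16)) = 128 / 143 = 0.90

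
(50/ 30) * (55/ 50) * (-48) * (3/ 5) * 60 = -3168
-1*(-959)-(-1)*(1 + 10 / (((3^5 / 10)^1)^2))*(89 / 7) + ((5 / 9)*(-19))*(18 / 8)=1567693607 / 1653372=948.18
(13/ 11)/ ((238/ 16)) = 104/ 1309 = 0.08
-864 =-864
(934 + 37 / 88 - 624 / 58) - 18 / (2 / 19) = 1920793 / 2552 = 752.66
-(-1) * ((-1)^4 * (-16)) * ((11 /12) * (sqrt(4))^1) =-88 /3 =-29.33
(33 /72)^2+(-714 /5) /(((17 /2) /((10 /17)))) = -94711 /9792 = -9.67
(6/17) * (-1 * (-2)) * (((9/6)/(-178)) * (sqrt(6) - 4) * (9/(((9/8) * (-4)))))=-72/1513 + 18 * sqrt(6)/1513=-0.02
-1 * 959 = -959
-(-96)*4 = 384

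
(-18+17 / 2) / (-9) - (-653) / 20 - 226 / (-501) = 1026749 / 30060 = 34.16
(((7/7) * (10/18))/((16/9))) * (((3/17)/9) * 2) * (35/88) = 175/35904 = 0.00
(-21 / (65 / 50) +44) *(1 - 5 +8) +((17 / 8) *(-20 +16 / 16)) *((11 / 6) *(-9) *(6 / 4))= 462037 / 416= 1110.67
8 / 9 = 0.89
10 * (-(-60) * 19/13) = 11400/13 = 876.92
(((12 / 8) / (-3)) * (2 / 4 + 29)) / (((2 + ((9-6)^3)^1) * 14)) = -59 / 1624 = -0.04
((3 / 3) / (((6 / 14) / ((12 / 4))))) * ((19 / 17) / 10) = 133 / 170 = 0.78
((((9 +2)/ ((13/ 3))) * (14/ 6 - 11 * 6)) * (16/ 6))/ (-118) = 8404/ 2301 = 3.65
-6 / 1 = -6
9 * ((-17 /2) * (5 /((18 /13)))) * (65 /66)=-71825 /264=-272.06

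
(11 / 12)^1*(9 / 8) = 33 / 32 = 1.03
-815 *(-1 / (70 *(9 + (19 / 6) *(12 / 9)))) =0.88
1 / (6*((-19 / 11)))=-0.10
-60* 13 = -780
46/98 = 23/49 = 0.47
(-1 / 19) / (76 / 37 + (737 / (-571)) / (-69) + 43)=-1457763 / 1248402638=-0.00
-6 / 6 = -1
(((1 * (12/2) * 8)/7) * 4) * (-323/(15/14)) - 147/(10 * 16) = -264631/32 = -8269.72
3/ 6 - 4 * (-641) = 5129/ 2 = 2564.50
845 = 845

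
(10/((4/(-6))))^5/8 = -759375/8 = -94921.88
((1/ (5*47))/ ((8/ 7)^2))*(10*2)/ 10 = 49/ 7520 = 0.01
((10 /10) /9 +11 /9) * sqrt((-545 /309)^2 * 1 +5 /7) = 2.61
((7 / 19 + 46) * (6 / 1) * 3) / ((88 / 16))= 31716 / 209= 151.75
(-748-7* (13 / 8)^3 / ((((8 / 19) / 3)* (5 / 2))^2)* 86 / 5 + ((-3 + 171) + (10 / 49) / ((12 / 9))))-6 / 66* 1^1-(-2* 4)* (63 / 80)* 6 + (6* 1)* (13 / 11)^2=-14359076828937 / 3035648000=-4730.15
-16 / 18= -8 / 9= -0.89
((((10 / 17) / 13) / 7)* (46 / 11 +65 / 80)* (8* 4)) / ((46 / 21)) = 26370 / 55913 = 0.47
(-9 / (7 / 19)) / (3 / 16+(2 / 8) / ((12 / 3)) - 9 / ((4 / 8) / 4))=684 / 2009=0.34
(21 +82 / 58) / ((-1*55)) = -0.41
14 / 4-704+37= -1327 / 2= -663.50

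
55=55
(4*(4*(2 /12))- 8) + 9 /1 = 11 /3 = 3.67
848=848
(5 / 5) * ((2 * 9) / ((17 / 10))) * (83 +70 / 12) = 15990 / 17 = 940.59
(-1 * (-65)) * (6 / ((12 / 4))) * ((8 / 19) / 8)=6.84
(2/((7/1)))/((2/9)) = 1.29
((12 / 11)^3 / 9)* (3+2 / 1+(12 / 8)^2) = 1392 / 1331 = 1.05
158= 158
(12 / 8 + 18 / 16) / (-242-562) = -7 / 2144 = -0.00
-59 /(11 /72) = -4248 /11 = -386.18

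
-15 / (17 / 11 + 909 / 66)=-330 / 337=-0.98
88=88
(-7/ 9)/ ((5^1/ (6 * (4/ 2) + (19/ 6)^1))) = -637/ 270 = -2.36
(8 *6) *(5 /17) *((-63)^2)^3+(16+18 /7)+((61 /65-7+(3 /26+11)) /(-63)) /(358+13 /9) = 44174354875640920331 /50045450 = 882684737086.81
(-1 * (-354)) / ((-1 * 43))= -354 / 43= -8.23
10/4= 5/2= 2.50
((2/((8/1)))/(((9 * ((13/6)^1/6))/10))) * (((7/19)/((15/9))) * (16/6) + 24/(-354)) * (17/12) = 24854/43719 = 0.57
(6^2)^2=1296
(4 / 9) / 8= 1 / 18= 0.06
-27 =-27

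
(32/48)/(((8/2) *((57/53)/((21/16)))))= 371/1824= 0.20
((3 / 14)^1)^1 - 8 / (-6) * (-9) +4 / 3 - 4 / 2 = -523 / 42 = -12.45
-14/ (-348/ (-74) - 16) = 259/ 209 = 1.24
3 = 3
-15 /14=-1.07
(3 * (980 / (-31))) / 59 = -2940 / 1829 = -1.61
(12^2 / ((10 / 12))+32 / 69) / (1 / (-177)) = -3526784 / 115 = -30667.69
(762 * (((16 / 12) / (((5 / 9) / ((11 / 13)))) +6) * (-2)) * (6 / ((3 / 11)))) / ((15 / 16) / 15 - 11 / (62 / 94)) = 2893600512 / 178555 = 16205.65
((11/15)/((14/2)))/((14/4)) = 22/735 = 0.03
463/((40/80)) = 926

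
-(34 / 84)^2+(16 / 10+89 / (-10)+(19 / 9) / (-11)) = -82529 / 10780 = -7.66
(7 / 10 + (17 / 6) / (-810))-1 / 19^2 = 243425 / 350892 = 0.69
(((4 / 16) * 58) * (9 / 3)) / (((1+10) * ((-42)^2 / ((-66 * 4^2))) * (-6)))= 58 / 147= 0.39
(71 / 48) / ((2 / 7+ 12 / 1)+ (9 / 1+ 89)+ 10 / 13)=6461 / 485088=0.01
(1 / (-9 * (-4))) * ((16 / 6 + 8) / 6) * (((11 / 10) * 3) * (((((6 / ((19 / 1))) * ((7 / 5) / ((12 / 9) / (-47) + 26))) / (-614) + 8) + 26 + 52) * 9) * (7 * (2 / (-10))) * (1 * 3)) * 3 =-2121732417189 / 1335027875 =-1589.28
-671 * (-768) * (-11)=-5668608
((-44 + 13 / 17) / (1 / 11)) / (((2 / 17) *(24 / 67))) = -180565 / 16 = -11285.31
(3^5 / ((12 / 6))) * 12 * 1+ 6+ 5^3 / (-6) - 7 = 8617 / 6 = 1436.17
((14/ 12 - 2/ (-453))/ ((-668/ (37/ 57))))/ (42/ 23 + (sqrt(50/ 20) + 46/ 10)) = -3336256145/ 17698905194076 + 519173825 * sqrt(10)/ 35397810388152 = -0.00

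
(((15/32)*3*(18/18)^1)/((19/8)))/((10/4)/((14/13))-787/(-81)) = 25515/518719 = 0.05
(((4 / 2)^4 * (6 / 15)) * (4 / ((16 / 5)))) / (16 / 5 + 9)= 40 / 61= 0.66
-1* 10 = -10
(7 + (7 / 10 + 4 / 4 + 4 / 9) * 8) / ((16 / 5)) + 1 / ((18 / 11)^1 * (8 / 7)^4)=582955 / 73728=7.91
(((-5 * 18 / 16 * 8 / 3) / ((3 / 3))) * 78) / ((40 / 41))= -4797 / 4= -1199.25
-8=-8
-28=-28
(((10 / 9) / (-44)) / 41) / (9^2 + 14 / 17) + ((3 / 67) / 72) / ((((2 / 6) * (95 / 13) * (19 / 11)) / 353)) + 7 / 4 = 9844269762361 / 5462458836120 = 1.80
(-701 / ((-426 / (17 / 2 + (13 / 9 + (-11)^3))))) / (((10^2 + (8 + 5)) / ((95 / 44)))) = -1583562505 / 38125296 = -41.54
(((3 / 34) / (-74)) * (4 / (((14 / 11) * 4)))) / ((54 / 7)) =-11 / 90576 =-0.00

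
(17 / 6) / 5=17 / 30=0.57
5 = 5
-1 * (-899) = 899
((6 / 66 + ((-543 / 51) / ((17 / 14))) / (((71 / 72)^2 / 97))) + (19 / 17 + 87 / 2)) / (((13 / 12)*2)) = -79799492301 / 208329407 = -383.04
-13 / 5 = -2.60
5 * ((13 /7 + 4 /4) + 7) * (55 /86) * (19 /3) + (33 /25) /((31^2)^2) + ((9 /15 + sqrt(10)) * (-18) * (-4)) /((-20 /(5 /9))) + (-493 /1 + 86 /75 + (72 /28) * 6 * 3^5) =28818577544201 /8339394630- 2 * sqrt(10) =3449.39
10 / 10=1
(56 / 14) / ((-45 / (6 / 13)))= -8 / 195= -0.04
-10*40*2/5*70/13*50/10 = -4307.69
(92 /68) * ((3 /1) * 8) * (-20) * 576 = -6359040 /17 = -374061.18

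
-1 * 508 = -508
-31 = -31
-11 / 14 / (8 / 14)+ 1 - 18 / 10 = -87 / 40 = -2.18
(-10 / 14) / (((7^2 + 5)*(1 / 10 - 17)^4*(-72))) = 3125 / 1387557956421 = 0.00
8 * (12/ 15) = 32/ 5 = 6.40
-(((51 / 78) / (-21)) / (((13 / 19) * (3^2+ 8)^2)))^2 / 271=-361 / 3945836843676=-0.00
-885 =-885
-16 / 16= -1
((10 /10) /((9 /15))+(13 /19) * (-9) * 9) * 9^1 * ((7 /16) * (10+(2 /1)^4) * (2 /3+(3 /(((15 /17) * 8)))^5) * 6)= -21859059684189 /972800000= -22470.25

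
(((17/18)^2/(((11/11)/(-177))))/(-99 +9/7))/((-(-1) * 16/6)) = 119357/196992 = 0.61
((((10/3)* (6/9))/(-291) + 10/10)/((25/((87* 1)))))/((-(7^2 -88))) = 75371/851175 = 0.09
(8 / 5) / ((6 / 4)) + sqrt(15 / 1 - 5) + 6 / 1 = sqrt(10) + 106 / 15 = 10.23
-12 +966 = 954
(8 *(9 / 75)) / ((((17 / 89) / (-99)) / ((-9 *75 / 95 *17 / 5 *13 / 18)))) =4123548 / 475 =8681.15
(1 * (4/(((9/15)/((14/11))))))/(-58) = -140/957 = -0.15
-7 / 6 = -1.17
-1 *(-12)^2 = -144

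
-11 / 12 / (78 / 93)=-341 / 312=-1.09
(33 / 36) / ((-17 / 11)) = -121 / 204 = -0.59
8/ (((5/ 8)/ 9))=576/ 5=115.20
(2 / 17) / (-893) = -2 / 15181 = -0.00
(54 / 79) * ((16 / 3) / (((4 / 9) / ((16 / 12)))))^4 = 3538944 / 79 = 44796.76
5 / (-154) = -5 / 154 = -0.03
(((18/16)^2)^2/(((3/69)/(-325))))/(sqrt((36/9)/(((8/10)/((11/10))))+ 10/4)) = -49043475 * sqrt(2)/16384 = -4233.27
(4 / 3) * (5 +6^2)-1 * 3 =155 / 3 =51.67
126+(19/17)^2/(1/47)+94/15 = 827881/4335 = 190.98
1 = 1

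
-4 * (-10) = 40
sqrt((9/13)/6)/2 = sqrt(78)/52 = 0.17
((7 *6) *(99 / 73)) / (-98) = -297 / 511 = -0.58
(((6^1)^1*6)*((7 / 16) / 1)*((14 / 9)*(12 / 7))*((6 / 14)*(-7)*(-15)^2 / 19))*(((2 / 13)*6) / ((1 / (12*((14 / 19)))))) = -57153600 / 4693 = -12178.48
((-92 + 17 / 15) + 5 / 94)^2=16396034209 / 1988100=8247.09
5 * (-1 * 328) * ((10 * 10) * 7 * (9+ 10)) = -21812000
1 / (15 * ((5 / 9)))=0.12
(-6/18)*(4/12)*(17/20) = -17/180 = -0.09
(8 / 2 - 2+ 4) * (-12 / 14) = -36 / 7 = -5.14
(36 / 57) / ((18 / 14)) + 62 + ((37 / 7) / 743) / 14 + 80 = 591397417 / 4150398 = 142.49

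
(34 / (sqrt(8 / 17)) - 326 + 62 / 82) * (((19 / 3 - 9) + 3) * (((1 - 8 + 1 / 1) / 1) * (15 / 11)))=400050 / 451 - 255 * sqrt(34) / 11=751.86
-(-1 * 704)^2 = -495616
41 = 41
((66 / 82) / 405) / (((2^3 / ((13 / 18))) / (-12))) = -143 / 66420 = -0.00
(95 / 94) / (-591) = -95 / 55554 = -0.00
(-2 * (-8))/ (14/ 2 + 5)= 4/ 3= 1.33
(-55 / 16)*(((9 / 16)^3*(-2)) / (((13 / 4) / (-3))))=-120285 / 106496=-1.13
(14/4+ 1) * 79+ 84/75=17831/50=356.62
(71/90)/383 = 71/34470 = 0.00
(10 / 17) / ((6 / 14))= 1.37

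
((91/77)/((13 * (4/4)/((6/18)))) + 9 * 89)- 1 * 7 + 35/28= 104977/132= 795.28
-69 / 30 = -23 / 10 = -2.30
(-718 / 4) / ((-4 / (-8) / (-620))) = 222580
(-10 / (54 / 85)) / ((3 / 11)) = -4675 / 81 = -57.72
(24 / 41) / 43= 24 / 1763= 0.01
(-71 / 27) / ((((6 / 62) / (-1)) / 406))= 893606 / 81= 11032.17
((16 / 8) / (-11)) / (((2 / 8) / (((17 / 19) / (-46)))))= 68 / 4807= 0.01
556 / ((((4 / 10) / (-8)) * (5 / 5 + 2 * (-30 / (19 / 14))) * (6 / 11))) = 1162040 / 2463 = 471.80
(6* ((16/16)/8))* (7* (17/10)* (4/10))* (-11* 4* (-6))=23562/25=942.48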